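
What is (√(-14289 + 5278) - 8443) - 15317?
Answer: -23760 + I*√9011 ≈ -23760.0 + 94.926*I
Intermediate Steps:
(√(-14289 + 5278) - 8443) - 15317 = (√(-9011) - 8443) - 15317 = (I*√9011 - 8443) - 15317 = (-8443 + I*√9011) - 15317 = -23760 + I*√9011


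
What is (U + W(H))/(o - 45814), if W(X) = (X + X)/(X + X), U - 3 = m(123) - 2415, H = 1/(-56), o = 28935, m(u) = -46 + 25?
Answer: 2432/16879 ≈ 0.14408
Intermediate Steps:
m(u) = -21
H = -1/56 ≈ -0.017857
U = -2433 (U = 3 + (-21 - 2415) = 3 - 2436 = -2433)
W(X) = 1 (W(X) = (2*X)/((2*X)) = (2*X)*(1/(2*X)) = 1)
(U + W(H))/(o - 45814) = (-2433 + 1)/(28935 - 45814) = -2432/(-16879) = -2432*(-1/16879) = 2432/16879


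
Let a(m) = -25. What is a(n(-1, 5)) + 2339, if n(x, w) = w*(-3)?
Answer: 2314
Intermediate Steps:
n(x, w) = -3*w
a(n(-1, 5)) + 2339 = -25 + 2339 = 2314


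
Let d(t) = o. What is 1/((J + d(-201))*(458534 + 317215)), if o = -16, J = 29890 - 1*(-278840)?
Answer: 1/239484576786 ≈ 4.1756e-12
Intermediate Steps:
J = 308730 (J = 29890 + 278840 = 308730)
d(t) = -16
1/((J + d(-201))*(458534 + 317215)) = 1/((308730 - 16)*(458534 + 317215)) = 1/(308714*775749) = (1/308714)*(1/775749) = 1/239484576786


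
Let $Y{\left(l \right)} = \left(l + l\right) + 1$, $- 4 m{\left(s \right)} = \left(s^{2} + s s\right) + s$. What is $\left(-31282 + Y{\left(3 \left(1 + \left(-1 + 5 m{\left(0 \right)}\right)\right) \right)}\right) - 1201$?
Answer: $-32482$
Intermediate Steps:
$m{\left(s \right)} = - \frac{s^{2}}{2} - \frac{s}{4}$ ($m{\left(s \right)} = - \frac{\left(s^{2} + s s\right) + s}{4} = - \frac{\left(s^{2} + s^{2}\right) + s}{4} = - \frac{2 s^{2} + s}{4} = - \frac{s + 2 s^{2}}{4} = - \frac{s^{2}}{2} - \frac{s}{4}$)
$Y{\left(l \right)} = 1 + 2 l$ ($Y{\left(l \right)} = 2 l + 1 = 1 + 2 l$)
$\left(-31282 + Y{\left(3 \left(1 + \left(-1 + 5 m{\left(0 \right)}\right)\right) \right)}\right) - 1201 = \left(-31282 + \left(1 + 2 \cdot 3 \left(1 - \left(1 - 5 \left(\left(- \frac{1}{4}\right) 0 \left(1 + 2 \cdot 0\right)\right)\right)\right)\right)\right) - 1201 = \left(-31282 + \left(1 + 2 \cdot 3 \left(1 - \left(1 - 5 \left(\left(- \frac{1}{4}\right) 0 \left(1 + 0\right)\right)\right)\right)\right)\right) - 1201 = \left(-31282 + \left(1 + 2 \cdot 3 \left(1 - \left(1 - 5 \left(\left(- \frac{1}{4}\right) 0 \cdot 1\right)\right)\right)\right)\right) - 1201 = \left(-31282 + \left(1 + 2 \cdot 3 \left(1 + \left(-1 + 5 \cdot 0\right)\right)\right)\right) - 1201 = \left(-31282 + \left(1 + 2 \cdot 3 \left(1 + \left(-1 + 0\right)\right)\right)\right) - 1201 = \left(-31282 + \left(1 + 2 \cdot 3 \left(1 - 1\right)\right)\right) - 1201 = \left(-31282 + \left(1 + 2 \cdot 3 \cdot 0\right)\right) - 1201 = \left(-31282 + \left(1 + 2 \cdot 0\right)\right) - 1201 = \left(-31282 + \left(1 + 0\right)\right) - 1201 = \left(-31282 + 1\right) - 1201 = -31281 - 1201 = -32482$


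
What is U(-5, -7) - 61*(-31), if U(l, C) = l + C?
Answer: 1879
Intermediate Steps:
U(l, C) = C + l
U(-5, -7) - 61*(-31) = (-7 - 5) - 61*(-31) = -12 + 1891 = 1879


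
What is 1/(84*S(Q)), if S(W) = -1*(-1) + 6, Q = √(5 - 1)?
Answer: 1/588 ≈ 0.0017007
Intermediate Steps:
Q = 2 (Q = √4 = 2)
S(W) = 7 (S(W) = 1 + 6 = 7)
1/(84*S(Q)) = 1/(84*7) = 1/588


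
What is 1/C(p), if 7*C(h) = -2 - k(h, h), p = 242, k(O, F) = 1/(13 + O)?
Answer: -255/73 ≈ -3.4931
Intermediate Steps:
C(h) = -2/7 - 1/(7*(13 + h)) (C(h) = (-2 - 1/(13 + h))/7 = -2/7 - 1/(7*(13 + h)))
1/C(p) = 1/((-27 - 2*242)/(7*(13 + 242))) = 1/((⅐)*(-27 - 484)/255) = 1/((⅐)*(1/255)*(-511)) = 1/(-73/255) = -255/73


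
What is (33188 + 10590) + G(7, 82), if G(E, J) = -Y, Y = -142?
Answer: 43920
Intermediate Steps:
G(E, J) = 142 (G(E, J) = -1*(-142) = 142)
(33188 + 10590) + G(7, 82) = (33188 + 10590) + 142 = 43778 + 142 = 43920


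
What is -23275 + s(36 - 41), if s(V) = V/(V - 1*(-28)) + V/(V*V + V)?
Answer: -2141343/92 ≈ -23275.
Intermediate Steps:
s(V) = V/(28 + V) + V/(V + V²) (s(V) = V/(V + 28) + V/(V² + V) = V/(28 + V) + V/(V + V²))
-23275 + s(36 - 41) = -23275 + (28 + (36 - 41)² + 2*(36 - 41))/(28 + (36 - 41)² + 29*(36 - 41)) = -23275 + (28 + (-5)² + 2*(-5))/(28 + (-5)² + 29*(-5)) = -23275 + (28 + 25 - 10)/(28 + 25 - 145) = -23275 + 43/(-92) = -23275 - 1/92*43 = -23275 - 43/92 = -2141343/92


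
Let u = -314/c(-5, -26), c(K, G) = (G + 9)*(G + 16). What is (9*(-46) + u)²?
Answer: 1249410409/7225 ≈ 1.7293e+5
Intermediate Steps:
c(K, G) = (9 + G)*(16 + G)
u = -157/85 (u = -314/(144 + (-26)² + 25*(-26)) = -314/(144 + 676 - 650) = -314/170 = -314*1/170 = -157/85 ≈ -1.8471)
(9*(-46) + u)² = (9*(-46) - 157/85)² = (-414 - 157/85)² = (-35347/85)² = 1249410409/7225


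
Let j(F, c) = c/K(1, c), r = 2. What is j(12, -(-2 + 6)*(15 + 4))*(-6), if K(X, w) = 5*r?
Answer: 228/5 ≈ 45.600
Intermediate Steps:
K(X, w) = 10 (K(X, w) = 5*2 = 10)
j(F, c) = c/10
j(12, -(-2 + 6)*(15 + 4))*(-6) = ((-(-2 + 6)*(15 + 4))/10)*(-6) = ((-4*19)/10)*(-6) = ((-1*76)/10)*(-6) = ((⅒)*(-76))*(-6) = -38/5*(-6) = 228/5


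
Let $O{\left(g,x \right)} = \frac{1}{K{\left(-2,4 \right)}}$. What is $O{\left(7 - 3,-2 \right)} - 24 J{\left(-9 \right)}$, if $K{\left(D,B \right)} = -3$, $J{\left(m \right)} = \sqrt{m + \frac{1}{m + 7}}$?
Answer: $- \frac{1}{3} - 12 i \sqrt{38} \approx -0.33333 - 73.973 i$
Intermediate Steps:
$J{\left(m \right)} = \sqrt{m + \frac{1}{7 + m}}$
$O{\left(g,x \right)} = - \frac{1}{3}$ ($O{\left(g,x \right)} = \frac{1}{-3} = - \frac{1}{3}$)
$O{\left(7 - 3,-2 \right)} - 24 J{\left(-9 \right)} = - \frac{1}{3} - 24 \sqrt{\frac{1 - 9 \left(7 - 9\right)}{7 - 9}} = - \frac{1}{3} - 24 \sqrt{\frac{1 - -18}{-2}} = - \frac{1}{3} - 24 \sqrt{- \frac{1 + 18}{2}} = - \frac{1}{3} - 24 \sqrt{\left(- \frac{1}{2}\right) 19} = - \frac{1}{3} - 24 \sqrt{- \frac{19}{2}} = - \frac{1}{3} - 24 \frac{i \sqrt{38}}{2} = - \frac{1}{3} - 12 i \sqrt{38}$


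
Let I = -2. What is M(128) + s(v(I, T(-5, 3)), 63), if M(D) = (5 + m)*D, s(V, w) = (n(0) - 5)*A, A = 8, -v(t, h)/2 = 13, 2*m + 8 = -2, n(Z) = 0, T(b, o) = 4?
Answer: -40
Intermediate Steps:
m = -5 (m = -4 + (1/2)*(-2) = -4 - 1 = -5)
v(t, h) = -26 (v(t, h) = -2*13 = -26)
s(V, w) = -40 (s(V, w) = (0 - 5)*8 = -5*8 = -40)
M(D) = 0 (M(D) = (5 - 5)*D = 0*D = 0)
M(128) + s(v(I, T(-5, 3)), 63) = 0 - 40 = -40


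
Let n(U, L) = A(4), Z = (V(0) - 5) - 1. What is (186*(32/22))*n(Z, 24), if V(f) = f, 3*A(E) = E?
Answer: 3968/11 ≈ 360.73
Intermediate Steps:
A(E) = E/3
Z = -6 (Z = (0 - 5) - 1 = -5 - 1 = -6)
n(U, L) = 4/3 (n(U, L) = (1/3)*4 = 4/3)
(186*(32/22))*n(Z, 24) = (186*(32/22))*(4/3) = (186*(32*(1/22)))*(4/3) = (186*(16/11))*(4/3) = (2976/11)*(4/3) = 3968/11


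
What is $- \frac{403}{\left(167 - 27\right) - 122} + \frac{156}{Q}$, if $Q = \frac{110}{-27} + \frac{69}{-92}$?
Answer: $- \frac{513227}{9378} \approx -54.727$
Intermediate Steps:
$Q = - \frac{521}{108}$ ($Q = 110 \left(- \frac{1}{27}\right) + 69 \left(- \frac{1}{92}\right) = - \frac{110}{27} - \frac{3}{4} = - \frac{521}{108} \approx -4.8241$)
$- \frac{403}{\left(167 - 27\right) - 122} + \frac{156}{Q} = - \frac{403}{\left(167 - 27\right) - 122} + \frac{156}{- \frac{521}{108}} = - \frac{403}{140 - 122} + 156 \left(- \frac{108}{521}\right) = - \frac{403}{18} - \frac{16848}{521} = - \frac{513227}{9378}$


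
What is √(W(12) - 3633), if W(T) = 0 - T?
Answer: 27*I*√5 ≈ 60.374*I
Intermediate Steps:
W(T) = -T
√(W(12) - 3633) = √(-1*12 - 3633) = √(-12 - 3633) = √(-3645) = 27*I*√5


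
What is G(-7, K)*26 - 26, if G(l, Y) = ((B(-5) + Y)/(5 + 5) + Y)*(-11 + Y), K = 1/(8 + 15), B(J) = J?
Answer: 271934/2645 ≈ 102.81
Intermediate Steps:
K = 1/23 ≈ 0.043478
G(l, Y) = (-11 + Y)*(-½ + 11*Y/10) (G(l, Y) = ((-5 + Y)/(5 + 5) + Y)*(-11 + Y) = ((-5 + Y)/10 + Y)*(-11 + Y) = ((-5 + Y)*(⅒) + Y)*(-11 + Y) = ((-½ + Y/10) + Y)*(-11 + Y) = (-½ + 11*Y/10)*(-11 + Y) = (-11 + Y)*(-½ + 11*Y/10))
G(-7, K)*26 - 26 = (11/2 - 63/5*1/23 + 11*(1/23)²/10)*26 - 26 = (11/2 - 63/115 + (11/10)*(1/529))*26 - 26 = (11/2 - 63/115 + 11/5290)*26 - 26 = (13104/2645)*26 - 26 = 340704/2645 - 26 = 271934/2645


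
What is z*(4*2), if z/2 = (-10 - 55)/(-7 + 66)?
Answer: -1040/59 ≈ -17.627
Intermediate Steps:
z = -130/59 (z = 2*((-10 - 55)/(-7 + 66)) = 2*(-65/59) = -130/59 ≈ -2.2034)
z*(4*2) = -520*2/59 = -130/59*8 = -1040/59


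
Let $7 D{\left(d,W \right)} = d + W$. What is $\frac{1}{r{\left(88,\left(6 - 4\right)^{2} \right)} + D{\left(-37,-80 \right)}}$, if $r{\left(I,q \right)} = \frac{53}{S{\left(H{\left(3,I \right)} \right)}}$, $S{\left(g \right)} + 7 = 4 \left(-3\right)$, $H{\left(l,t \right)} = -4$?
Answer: $- \frac{133}{2594} \approx -0.051272$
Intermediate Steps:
$D{\left(d,W \right)} = \frac{W}{7} + \frac{d}{7}$ ($D{\left(d,W \right)} = \frac{d + W}{7} = \frac{W + d}{7} = \frac{W}{7} + \frac{d}{7}$)
$S{\left(g \right)} = -19$ ($S{\left(g \right)} = -7 + 4 \left(-3\right) = -7 - 12 = -19$)
$r{\left(I,q \right)} = - \frac{53}{19}$ ($r{\left(I,q \right)} = \frac{53}{-19} = 53 \left(- \frac{1}{19}\right) = - \frac{53}{19}$)
$\frac{1}{r{\left(88,\left(6 - 4\right)^{2} \right)} + D{\left(-37,-80 \right)}} = \frac{1}{- \frac{53}{19} + \left(\frac{1}{7} \left(-80\right) + \frac{1}{7} \left(-37\right)\right)} = \frac{1}{- \frac{53}{19} - \frac{117}{7}} = \frac{1}{- \frac{2594}{133}} = - \frac{133}{2594}$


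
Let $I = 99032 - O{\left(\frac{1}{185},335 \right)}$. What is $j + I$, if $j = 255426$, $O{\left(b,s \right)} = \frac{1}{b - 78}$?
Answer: $\frac{5114474667}{14429} \approx 3.5446 \cdot 10^{5}$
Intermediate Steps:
$O{\left(b,s \right)} = \frac{1}{-78 + b}$
$I = \frac{1428932913}{14429}$ ($I = 99032 - \frac{1}{-78 + \frac{1}{185}} = 99032 - \frac{1}{- \frac{14429}{185}} = 99032 - - \frac{185}{14429} = 99032 + \frac{185}{14429} = \frac{1428932913}{14429} \approx 99032.0$)
$j + I = 255426 + \frac{1428932913}{14429} = \frac{5114474667}{14429}$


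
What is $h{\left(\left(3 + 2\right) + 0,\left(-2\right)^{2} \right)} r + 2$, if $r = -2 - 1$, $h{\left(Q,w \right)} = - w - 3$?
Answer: $23$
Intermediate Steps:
$h{\left(Q,w \right)} = -3 - w$
$r = -3$ ($r = -2 - 1 = -3$)
$h{\left(\left(3 + 2\right) + 0,\left(-2\right)^{2} \right)} r + 2 = \left(-3 - \left(-2\right)^{2}\right) \left(-3\right) + 2 = \left(-3 - 4\right) \left(-3\right) + 2 = \left(-7\right) \left(-3\right) + 2 = 21 + 2 = 23$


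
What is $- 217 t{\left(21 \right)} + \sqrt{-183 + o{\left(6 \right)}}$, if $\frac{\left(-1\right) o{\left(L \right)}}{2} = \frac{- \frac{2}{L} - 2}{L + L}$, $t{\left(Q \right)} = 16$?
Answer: $-3472 + \frac{i \sqrt{6574}}{6} \approx -3472.0 + 13.513 i$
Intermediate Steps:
$o{\left(L \right)} = - \frac{-2 - \frac{2}{L}}{L}$ ($o{\left(L \right)} = - 2 \frac{- \frac{2}{L} - 2}{L + L} = - 2 \frac{-2 - \frac{2}{L}}{2 L} = - \frac{-2 - \frac{2}{L}}{L}$)
$- 217 t{\left(21 \right)} + \sqrt{-183 + o{\left(6 \right)}} = \left(-217\right) 16 + \sqrt{-183 + \frac{2 \left(1 + 6\right)}{36}} = -3472 + \sqrt{-183 + 2 \cdot \frac{1}{36} \cdot 7} = -3472 + \sqrt{-183 + \frac{7}{18}} = -3472 + \sqrt{- \frac{3287}{18}} = -3472 + \frac{i \sqrt{6574}}{6}$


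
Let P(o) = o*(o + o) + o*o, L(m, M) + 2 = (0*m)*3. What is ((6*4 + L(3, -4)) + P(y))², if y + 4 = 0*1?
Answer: 4900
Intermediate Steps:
y = -4 (y = -4 + 0*1 = -4 + 0 = -4)
L(m, M) = -2 (L(m, M) = -2 + (0*m)*3 = -2 + 0*3 = -2 + 0 = -2)
P(o) = 3*o² (P(o) = o*(2*o) + o² = 2*o² + o² = 3*o²)
((6*4 + L(3, -4)) + P(y))² = ((6*4 - 2) + 3*(-4)²)² = ((24 - 2) + 3*16)² = (22 + 48)² = 70² = 4900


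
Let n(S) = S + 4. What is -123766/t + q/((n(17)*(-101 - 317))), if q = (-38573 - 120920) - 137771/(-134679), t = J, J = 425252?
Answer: 2247047205603815/125684532210006 ≈ 17.878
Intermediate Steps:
n(S) = 4 + S
t = 425252
q = -21480219976/134679 (q = -159493 - 137771*(-1/134679) = -159493 + 137771/134679 = -21480219976/134679 ≈ -1.5949e+5)
-123766/t + q/((n(17)*(-101 - 317))) = -123766/425252 - 21480219976*1/((-101 - 317)*(4 + 17))/134679 = -123766*1/425252 - 21480219976/(134679*(21*(-418))) = -61883/212626 - 21480219976/134679/(-8778) = -61883/212626 - 21480219976/134679*(-1/8778) = -61883/212626 + 10740109988/591106131 = 2247047205603815/125684532210006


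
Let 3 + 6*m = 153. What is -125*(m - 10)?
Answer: -1875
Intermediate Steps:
m = 25 (m = -1/2 + (1/6)*153 = -1/2 + 51/2 = 25)
-125*(m - 10) = -125*(25 - 10) = -125*15 = -1875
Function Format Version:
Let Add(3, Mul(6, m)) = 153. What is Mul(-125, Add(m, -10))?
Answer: -1875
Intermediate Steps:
m = 25 (m = Add(Rational(-1, 2), Mul(Rational(1, 6), 153)) = Add(Rational(-1, 2), Rational(51, 2)) = 25)
Mul(-125, Add(m, -10)) = Mul(-125, Add(25, -10)) = Mul(-125, 15) = -1875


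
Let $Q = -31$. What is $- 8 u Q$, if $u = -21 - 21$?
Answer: $-10416$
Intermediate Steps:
$u = -42$ ($u = -21 - 21 = -42$)
$- 8 u Q = \left(-8\right) \left(-42\right) \left(-31\right) = 336 \left(-31\right) = -10416$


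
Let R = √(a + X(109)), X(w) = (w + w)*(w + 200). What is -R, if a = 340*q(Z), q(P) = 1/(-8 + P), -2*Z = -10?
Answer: -√605238/3 ≈ -259.32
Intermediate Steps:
Z = 5 (Z = -½*(-10) = 5)
X(w) = 2*w*(200 + w) (X(w) = (2*w)*(200 + w) = 2*w*(200 + w))
a = -340/3 (a = 340/(-8 + 5) = 340/(-3) = 340*(-⅓) = -340/3 ≈ -113.33)
R = √605238/3 (R = √(-340/3 + 2*109*(200 + 109)) = √(-340/3 + 2*109*309) = √(-340/3 + 67362) = √(201746/3) = √605238/3 ≈ 259.32)
-R = -√605238/3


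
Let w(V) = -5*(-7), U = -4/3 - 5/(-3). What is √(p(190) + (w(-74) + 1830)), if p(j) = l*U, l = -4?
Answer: √16773/3 ≈ 43.170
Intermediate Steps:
U = ⅓ (U = -4*⅓ - 5*(-⅓) = -4/3 + 5/3 = ⅓ ≈ 0.33333)
w(V) = 35
p(j) = -4/3 (p(j) = -4*⅓ = -4/3)
√(p(190) + (w(-74) + 1830)) = √(-4/3 + (35 + 1830)) = √(-4/3 + 1865) = √(5591/3) = √16773/3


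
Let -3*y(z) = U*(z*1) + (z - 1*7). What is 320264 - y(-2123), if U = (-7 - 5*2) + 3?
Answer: 988384/3 ≈ 3.2946e+5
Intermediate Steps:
U = -14 (U = (-7 - 10) + 3 = -17 + 3 = -14)
y(z) = 7/3 + 13*z/3 (y(z) = -(-14*z + (z - 1*7))/3 = -(-14*z + (z - 7))/3 = -(-14*z + (-7 + z))/3 = -(-7 - 13*z)/3 = 7/3 + 13*z/3)
320264 - y(-2123) = 320264 - (7/3 + (13/3)*(-2123)) = 320264 - (7/3 - 27599/3) = 320264 - 1*(-27592/3) = 320264 + 27592/3 = 988384/3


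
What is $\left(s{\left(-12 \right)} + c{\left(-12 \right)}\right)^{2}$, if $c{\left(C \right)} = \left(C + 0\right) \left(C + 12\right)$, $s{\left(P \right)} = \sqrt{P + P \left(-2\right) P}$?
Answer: $-300$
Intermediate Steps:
$s{\left(P \right)} = \sqrt{P - 2 P^{2}}$ ($s{\left(P \right)} = \sqrt{P + - 2 P P} = \sqrt{P - 2 P^{2}}$)
$c{\left(C \right)} = C \left(12 + C\right)$
$\left(s{\left(-12 \right)} + c{\left(-12 \right)}\right)^{2} = \left(\sqrt{- 12 \left(1 - -24\right)} - 12 \left(12 - 12\right)\right)^{2} = \left(\sqrt{- 12 \left(1 + 24\right)} - 0\right)^{2} = \left(\sqrt{\left(-12\right) 25} + 0\right)^{2} = \left(\sqrt{-300} + 0\right)^{2} = \left(10 i \sqrt{3} + 0\right)^{2} = \left(10 i \sqrt{3}\right)^{2} = -300$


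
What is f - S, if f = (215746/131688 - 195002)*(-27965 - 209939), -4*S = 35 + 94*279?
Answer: 3054593538286081/65844 ≈ 4.6391e+10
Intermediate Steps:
S = -26261/4 (S = -(35 + 94*279)/4 = -(35 + 26226)/4 = -¼*26261 = -26261/4 ≈ -6565.3)
f = 763648276500940/16461 (f = (215746*(1/131688) - 195002)*(-237904) = (107873/65844 - 195002)*(-237904) = -12839603815/65844*(-237904) = 763648276500940/16461 ≈ 4.6391e+10)
f - S = 763648276500940/16461 - 1*(-26261/4) = 763648276500940/16461 + 26261/4 = 3054593538286081/65844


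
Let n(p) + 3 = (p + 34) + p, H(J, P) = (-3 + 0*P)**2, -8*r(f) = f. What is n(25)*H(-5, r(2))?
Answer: 729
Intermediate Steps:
r(f) = -f/8
H(J, P) = 9 (H(J, P) = (-3 + 0)**2 = (-3)**2 = 9)
n(p) = 31 + 2*p (n(p) = -3 + ((p + 34) + p) = -3 + ((34 + p) + p) = -3 + (34 + 2*p) = 31 + 2*p)
n(25)*H(-5, r(2)) = (31 + 2*25)*9 = (31 + 50)*9 = 81*9 = 729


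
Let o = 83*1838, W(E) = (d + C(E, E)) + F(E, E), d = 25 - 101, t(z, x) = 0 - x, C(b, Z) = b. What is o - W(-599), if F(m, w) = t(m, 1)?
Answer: 153230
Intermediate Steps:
t(z, x) = -x
F(m, w) = -1 (F(m, w) = -1*1 = -1)
d = -76
W(E) = -77 + E (W(E) = (-76 + E) - 1 = -77 + E)
o = 152554
o - W(-599) = 152554 - (-77 - 599) = 152554 - 1*(-676) = 152554 + 676 = 153230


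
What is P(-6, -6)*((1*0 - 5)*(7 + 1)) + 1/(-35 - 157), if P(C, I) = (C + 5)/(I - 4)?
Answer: -769/192 ≈ -4.0052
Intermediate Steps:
P(C, I) = (5 + C)/(-4 + I)
P(-6, -6)*((1*0 - 5)*(7 + 1)) + 1/(-35 - 157) = ((5 - 6)/(-4 - 6))*((1*0 - 5)*(7 + 1)) + 1/(-35 - 157) = (-1/(-10))*((0 - 5)*8) + 1/(-192) = (-1/10*(-1))*(-5*8) - 1/192 = (1/10)*(-40) - 1/192 = -4 - 1/192 = -769/192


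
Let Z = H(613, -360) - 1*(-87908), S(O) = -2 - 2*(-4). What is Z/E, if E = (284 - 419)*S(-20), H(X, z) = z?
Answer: -43774/405 ≈ -108.08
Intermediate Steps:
S(O) = 6 (S(O) = -2 + 8 = 6)
Z = 87548 (Z = -360 - 1*(-87908) = -360 + 87908 = 87548)
E = -810 (E = (284 - 419)*6 = -135*6 = -810)
Z/E = 87548/(-810) = 87548*(-1/810) = -43774/405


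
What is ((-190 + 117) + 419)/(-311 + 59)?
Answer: -173/126 ≈ -1.3730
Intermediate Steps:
((-190 + 117) + 419)/(-311 + 59) = (-73 + 419)/(-252) = 346*(-1/252) = -173/126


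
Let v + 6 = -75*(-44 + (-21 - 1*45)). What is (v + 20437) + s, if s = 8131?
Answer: 36812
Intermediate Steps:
v = 8244 (v = -6 - 75*(-44 + (-21 - 1*45)) = -6 - 75*(-44 + (-21 - 45)) = -6 - 75*(-44 - 66) = -6 - 75*(-110) = -6 + 8250 = 8244)
(v + 20437) + s = (8244 + 20437) + 8131 = 28681 + 8131 = 36812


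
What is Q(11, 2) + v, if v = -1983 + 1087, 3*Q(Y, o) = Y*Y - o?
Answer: -2569/3 ≈ -856.33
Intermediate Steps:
Q(Y, o) = -o/3 + Y²/3 (Q(Y, o) = (Y*Y - o)/3 = (Y² - o)/3 = -o/3 + Y²/3)
v = -896
Q(11, 2) + v = (-⅓*2 + (⅓)*11²) - 896 = (-⅔ + (⅓)*121) - 896 = (-⅔ + 121/3) - 896 = 119/3 - 896 = -2569/3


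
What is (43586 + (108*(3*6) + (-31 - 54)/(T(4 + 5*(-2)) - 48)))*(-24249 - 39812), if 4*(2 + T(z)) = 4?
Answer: -142923614355/49 ≈ -2.9168e+9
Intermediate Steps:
T(z) = -1 (T(z) = -2 + (1/4)*4 = -2 + 1 = -1)
(43586 + (108*(3*6) + (-31 - 54)/(T(4 + 5*(-2)) - 48)))*(-24249 - 39812) = (43586 + (108*(3*6) + (-31 - 54)/(-1 - 48)))*(-24249 - 39812) = (43586 + (108*18 - 85/(-49)))*(-64061) = (43586 + (1944 - 85*(-1/49)))*(-64061) = (43586 + (1944 + 85/49))*(-64061) = (43586 + 95341/49)*(-64061) = (2231055/49)*(-64061) = -142923614355/49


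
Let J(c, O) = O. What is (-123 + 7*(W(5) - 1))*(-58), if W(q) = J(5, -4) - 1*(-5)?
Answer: 7134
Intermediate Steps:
W(q) = 1 (W(q) = -4 - 1*(-5) = -4 + 5 = 1)
(-123 + 7*(W(5) - 1))*(-58) = (-123 + 7*(1 - 1))*(-58) = (-123 + 7*0)*(-58) = (-123 + 0)*(-58) = -123*(-58) = 7134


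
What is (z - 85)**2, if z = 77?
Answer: 64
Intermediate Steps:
(z - 85)**2 = (77 - 85)**2 = (-8)**2 = 64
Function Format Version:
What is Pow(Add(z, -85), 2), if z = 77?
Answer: 64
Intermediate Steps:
Pow(Add(z, -85), 2) = Pow(Add(77, -85), 2) = Pow(-8, 2) = 64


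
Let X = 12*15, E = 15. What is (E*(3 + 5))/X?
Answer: ⅔ ≈ 0.66667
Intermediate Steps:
X = 180
(E*(3 + 5))/X = (15*(3 + 5))/180 = (15*8)*(1/180) = 120*(1/180) = ⅔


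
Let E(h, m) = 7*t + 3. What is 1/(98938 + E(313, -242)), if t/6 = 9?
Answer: 1/99319 ≈ 1.0069e-5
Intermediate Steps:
t = 54 (t = 6*9 = 54)
E(h, m) = 381 (E(h, m) = 7*54 + 3 = 378 + 3 = 381)
1/(98938 + E(313, -242)) = 1/(98938 + 381) = 1/99319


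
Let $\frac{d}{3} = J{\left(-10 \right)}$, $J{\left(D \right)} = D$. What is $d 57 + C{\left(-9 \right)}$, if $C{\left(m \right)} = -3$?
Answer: $-1713$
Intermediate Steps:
$d = -30$ ($d = 3 \left(-10\right) = -30$)
$d 57 + C{\left(-9 \right)} = \left(-30\right) 57 - 3 = -1710 - 3 = -1713$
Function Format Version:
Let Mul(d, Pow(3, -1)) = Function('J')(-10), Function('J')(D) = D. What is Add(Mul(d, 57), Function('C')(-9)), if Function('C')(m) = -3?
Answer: -1713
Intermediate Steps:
d = -30 (d = Mul(3, -10) = -30)
Add(Mul(d, 57), Function('C')(-9)) = Add(Mul(-30, 57), -3) = Add(-1710, -3) = -1713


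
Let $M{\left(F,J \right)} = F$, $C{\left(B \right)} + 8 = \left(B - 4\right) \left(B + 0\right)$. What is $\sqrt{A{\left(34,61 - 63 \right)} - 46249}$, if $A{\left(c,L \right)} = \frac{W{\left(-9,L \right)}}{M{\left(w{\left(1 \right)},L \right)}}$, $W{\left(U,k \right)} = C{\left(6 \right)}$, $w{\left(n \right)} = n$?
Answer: $i \sqrt{46245} \approx 215.05 i$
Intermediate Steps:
$C{\left(B \right)} = -8 + B \left(-4 + B\right)$ ($C{\left(B \right)} = -8 + \left(B - 4\right) \left(B + 0\right) = -8 + \left(-4 + B\right) B = -8 + B \left(-4 + B\right)$)
$W{\left(U,k \right)} = 4$ ($W{\left(U,k \right)} = -8 + 6^{2} - 24 = -8 + 36 - 24 = 4$)
$A{\left(c,L \right)} = 4$ ($A{\left(c,L \right)} = \frac{4}{1} = 4 \cdot 1 = 4$)
$\sqrt{A{\left(34,61 - 63 \right)} - 46249} = \sqrt{4 - 46249} = \sqrt{-46245} = i \sqrt{46245}$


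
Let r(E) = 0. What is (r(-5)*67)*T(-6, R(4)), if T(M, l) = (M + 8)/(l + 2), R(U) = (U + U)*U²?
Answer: 0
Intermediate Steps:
R(U) = 2*U³ (R(U) = (2*U)*U² = 2*U³)
T(M, l) = (8 + M)/(2 + l)
(r(-5)*67)*T(-6, R(4)) = (0*67)*((8 - 6)/(2 + 2*4³)) = 0*(2/(2 + 2*64)) = 0*(2/(2 + 128)) = 0*(2/130) = 0*((1/130)*2) = 0*(1/65) = 0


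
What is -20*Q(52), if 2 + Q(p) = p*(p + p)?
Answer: -108120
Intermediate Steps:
Q(p) = -2 + 2*p² (Q(p) = -2 + p*(p + p) = -2 + p*(2*p) = -2 + 2*p²)
-20*Q(52) = -20*(-2 + 2*52²) = -20*(-2 + 2*2704) = -20*(-2 + 5408) = -20*5406 = -108120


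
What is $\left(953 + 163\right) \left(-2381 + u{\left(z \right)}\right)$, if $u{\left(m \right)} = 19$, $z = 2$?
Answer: $-2635992$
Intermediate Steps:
$\left(953 + 163\right) \left(-2381 + u{\left(z \right)}\right) = \left(953 + 163\right) \left(-2381 + 19\right) = 1116 \left(-2362\right) = -2635992$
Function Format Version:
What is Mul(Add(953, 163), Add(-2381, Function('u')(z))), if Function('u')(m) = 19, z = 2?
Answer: -2635992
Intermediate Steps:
Mul(Add(953, 163), Add(-2381, Function('u')(z))) = Mul(Add(953, 163), Add(-2381, 19)) = Mul(1116, -2362) = -2635992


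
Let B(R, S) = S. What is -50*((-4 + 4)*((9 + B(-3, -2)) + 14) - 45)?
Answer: 2250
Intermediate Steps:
-50*((-4 + 4)*((9 + B(-3, -2)) + 14) - 45) = -50*((-4 + 4)*((9 - 2) + 14) - 45) = -50*(0*(7 + 14) - 45) = -50*(0*21 - 45) = -50*(0 - 45) = -50*(-45) = 2250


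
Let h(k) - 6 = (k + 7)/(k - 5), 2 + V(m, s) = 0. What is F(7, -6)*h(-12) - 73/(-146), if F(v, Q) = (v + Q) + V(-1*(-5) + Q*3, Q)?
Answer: -197/34 ≈ -5.7941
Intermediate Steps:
V(m, s) = -2 (V(m, s) = -2 + 0 = -2)
F(v, Q) = -2 + Q + v (F(v, Q) = (v + Q) - 2 = (Q + v) - 2 = -2 + Q + v)
h(k) = 6 + (7 + k)/(-5 + k) (h(k) = 6 + (k + 7)/(k - 5) = 6 + (7 + k)/(-5 + k))
F(7, -6)*h(-12) - 73/(-146) = (-2 - 6 + 7)*((-23 + 7*(-12))/(-5 - 12)) - 73/(-146) = -(-23 - 84)/(-17) - 73*(-1/146) = -(-1)*(-107)/17 + ½ = -1*107/17 + ½ = -107/17 + ½ = -197/34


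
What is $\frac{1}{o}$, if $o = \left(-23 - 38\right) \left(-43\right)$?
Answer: $\frac{1}{2623} \approx 0.00038124$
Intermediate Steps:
$o = 2623$ ($o = \left(-61\right) \left(-43\right) = 2623$)
$\frac{1}{o} = \frac{1}{2623}$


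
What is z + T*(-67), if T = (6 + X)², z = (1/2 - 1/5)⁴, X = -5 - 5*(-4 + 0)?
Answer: -295469919/10000 ≈ -29547.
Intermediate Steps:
X = 15 (X = -5 - 5*(-4) = -5 + 20 = 15)
z = 81/10000 (z = (1*(½) - 1*⅕)⁴ = (½ - ⅕)⁴ = (3/10)⁴ = 81/10000 ≈ 0.0081000)
T = 441 (T = (6 + 15)² = 21² = 441)
z + T*(-67) = 81/10000 + 441*(-67) = 81/10000 - 29547 = -295469919/10000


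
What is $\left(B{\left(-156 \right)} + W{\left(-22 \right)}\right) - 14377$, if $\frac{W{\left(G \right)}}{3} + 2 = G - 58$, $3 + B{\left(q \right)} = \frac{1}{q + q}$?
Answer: $- \frac{4563313}{312} \approx -14626.0$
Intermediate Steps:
$B{\left(q \right)} = -3 + \frac{1}{2 q}$ ($B{\left(q \right)} = -3 + \frac{1}{q + q} = -3 + \frac{1}{2 q}$)
$W{\left(G \right)} = -180 + 3 G$ ($W{\left(G \right)} = -6 + 3 \left(G - 58\right) = -6 + 3 \left(-58 + G\right) = -6 + \left(-174 + 3 G\right) = -180 + 3 G$)
$\left(B{\left(-156 \right)} + W{\left(-22 \right)}\right) - 14377 = \left(\left(-3 + \frac{1}{2 \left(-156\right)}\right) + \left(-180 + 3 \left(-22\right)\right)\right) - 14377 = \left(\left(-3 + \frac{1}{2} \left(- \frac{1}{156}\right)\right) - 246\right) - 14377 = \left(\left(-3 - \frac{1}{312}\right) - 246\right) - 14377 = \left(- \frac{937}{312} - 246\right) - 14377 = - \frac{77689}{312} - 14377 = - \frac{4563313}{312}$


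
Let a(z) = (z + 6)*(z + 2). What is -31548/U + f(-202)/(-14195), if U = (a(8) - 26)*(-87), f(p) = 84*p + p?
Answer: 1211992/276051 ≈ 4.3905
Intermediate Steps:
f(p) = 85*p
a(z) = (2 + z)*(6 + z) (a(z) = (6 + z)*(2 + z) = (2 + z)*(6 + z))
U = -9918 (U = ((12 + 8² + 8*8) - 26)*(-87) = ((12 + 64 + 64) - 26)*(-87) = (140 - 26)*(-87) = 114*(-87) = -9918)
-31548/U + f(-202)/(-14195) = -31548/(-9918) + (85*(-202))/(-14195) = -31548*(-1/9918) - 17170*(-1/14195) = 5258/1653 + 202/167 = 1211992/276051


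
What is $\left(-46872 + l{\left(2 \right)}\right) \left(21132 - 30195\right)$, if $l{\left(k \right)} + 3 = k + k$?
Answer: $424791873$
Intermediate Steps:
$l{\left(k \right)} = -3 + 2 k$ ($l{\left(k \right)} = -3 + \left(k + k\right) = -3 + 2 k$)
$\left(-46872 + l{\left(2 \right)}\right) \left(21132 - 30195\right) = \left(-46872 + \left(-3 + 2 \cdot 2\right)\right) \left(21132 - 30195\right) = \left(-46872 + \left(-3 + 4\right)\right) \left(-9063\right) = \left(-46872 + 1\right) \left(-9063\right) = \left(-46871\right) \left(-9063\right) = 424791873$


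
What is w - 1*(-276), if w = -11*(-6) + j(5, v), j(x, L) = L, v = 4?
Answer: 346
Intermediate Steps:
w = 70 (w = -11*(-6) + 4 = 66 + 4 = 70)
w - 1*(-276) = 70 - 1*(-276) = 70 + 276 = 346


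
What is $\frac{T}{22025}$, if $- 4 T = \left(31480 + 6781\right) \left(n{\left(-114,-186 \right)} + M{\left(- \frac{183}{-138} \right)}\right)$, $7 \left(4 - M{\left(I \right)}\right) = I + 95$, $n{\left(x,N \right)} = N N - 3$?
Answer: $- \frac{60866708369}{4052600} \approx -15019.0$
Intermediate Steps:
$n{\left(x,N \right)} = -3 + N^{2}$ ($n{\left(x,N \right)} = N^{2} - 3 = -3 + N^{2}$)
$M{\left(I \right)} = - \frac{67}{7} - \frac{I}{7}$ ($M{\left(I \right)} = 4 - \frac{I + 95}{7} = 4 - \frac{95 + I}{7} = 4 - \left(\frac{95}{7} + \frac{I}{7}\right) = - \frac{67}{7} - \frac{I}{7}$)
$T = - \frac{60866708369}{184}$ ($T = - \frac{\left(31480 + 6781\right) \left(\left(-3 + \left(-186\right)^{2}\right) - \left(\frac{67}{7} + \frac{\left(-183\right) \frac{1}{-138}}{7}\right)\right)}{4} = - \frac{38261 \left(\left(-3 + 34596\right) - \left(\frac{67}{7} + \frac{\left(-183\right) \left(- \frac{1}{138}\right)}{7}\right)\right)}{4} = - \frac{38261 \left(34593 - \frac{449}{46}\right)}{4} = - \frac{38261 \cdot \frac{1590829}{46}}{4} = \left(- \frac{1}{4}\right) \frac{60866708369}{46} = - \frac{60866708369}{184} \approx -3.308 \cdot 10^{8}$)
$\frac{T}{22025} = - \frac{60866708369}{184 \cdot 22025} = \left(- \frac{60866708369}{184}\right) \frac{1}{22025} = - \frac{60866708369}{4052600}$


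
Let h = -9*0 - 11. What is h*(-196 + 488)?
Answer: -3212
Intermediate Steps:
h = -11 (h = 0 - 11 = -11)
h*(-196 + 488) = -11*(-196 + 488) = -11*292 = -3212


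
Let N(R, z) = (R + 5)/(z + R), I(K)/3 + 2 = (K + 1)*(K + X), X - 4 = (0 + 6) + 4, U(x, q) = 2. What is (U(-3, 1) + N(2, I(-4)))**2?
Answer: 32761/8836 ≈ 3.7077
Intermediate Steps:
X = 14 (X = 4 + ((0 + 6) + 4) = 4 + (6 + 4) = 4 + 10 = 14)
I(K) = -6 + 3*(1 + K)*(14 + K) (I(K) = -6 + 3*((K + 1)*(K + 14)) = -6 + 3*((1 + K)*(14 + K)) = -6 + 3*(1 + K)*(14 + K))
N(R, z) = (5 + R)/(R + z)
(U(-3, 1) + N(2, I(-4)))**2 = (2 + (5 + 2)/(2 + (36 + 3*(-4)**2 + 45*(-4))))**2 = (2 + 7/(2 + (36 + 3*16 - 180)))**2 = (2 + 7/(2 + (36 + 48 - 180)))**2 = (2 + 7/(2 - 96))**2 = (2 + 7/(-94))**2 = (2 - 1/94*7)**2 = (2 - 7/94)**2 = (181/94)**2 = 32761/8836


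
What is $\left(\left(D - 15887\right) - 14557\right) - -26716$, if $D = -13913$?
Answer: $-17641$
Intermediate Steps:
$\left(\left(D - 15887\right) - 14557\right) - -26716 = \left(\left(-13913 - 15887\right) - 14557\right) - -26716 = \left(-29800 - 14557\right) + 26716 = -44357 + 26716 = -17641$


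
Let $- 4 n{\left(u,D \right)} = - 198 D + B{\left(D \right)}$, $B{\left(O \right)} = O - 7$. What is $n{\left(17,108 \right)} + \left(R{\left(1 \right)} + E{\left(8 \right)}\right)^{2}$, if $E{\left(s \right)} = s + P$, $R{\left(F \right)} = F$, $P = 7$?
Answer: $\frac{22307}{4} \approx 5576.8$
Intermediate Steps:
$B{\left(O \right)} = -7 + O$
$E{\left(s \right)} = 7 + s$ ($E{\left(s \right)} = s + 7 = 7 + s$)
$n{\left(u,D \right)} = \frac{7}{4} + \frac{197 D}{4}$ ($n{\left(u,D \right)} = - \frac{- 198 D + \left(-7 + D\right)}{4} = - \frac{-7 - 197 D}{4} = \frac{7}{4} + \frac{197 D}{4}$)
$n{\left(17,108 \right)} + \left(R{\left(1 \right)} + E{\left(8 \right)}\right)^{2} = \left(\frac{7}{4} + \frac{197}{4} \cdot 108\right) + \left(1 + \left(7 + 8\right)\right)^{2} = \left(\frac{7}{4} + 5319\right) + \left(1 + 15\right)^{2} = \frac{21283}{4} + 16^{2} = \frac{21283}{4} + 256 = \frac{22307}{4}$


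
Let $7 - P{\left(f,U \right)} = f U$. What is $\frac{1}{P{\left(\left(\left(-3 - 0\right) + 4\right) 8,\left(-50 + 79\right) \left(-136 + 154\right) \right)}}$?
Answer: $- \frac{1}{4169} \approx -0.00023987$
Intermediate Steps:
$P{\left(f,U \right)} = 7 - U f$ ($P{\left(f,U \right)} = 7 - f U = 7 - U f$)
$\frac{1}{P{\left(\left(\left(-3 - 0\right) + 4\right) 8,\left(-50 + 79\right) \left(-136 + 154\right) \right)}} = \frac{1}{7 - \left(-50 + 79\right) \left(-136 + 154\right) \left(\left(-3 - 0\right) + 4\right) 8} = \frac{1}{7 - 29 \cdot 18 \left(\left(-3 + 0\right) + 4\right) 8} = \frac{1}{7 - 522 \left(-3 + 4\right) 8} = \frac{1}{7 - 522 \cdot 1 \cdot 8} = \frac{1}{7 - 522 \cdot 8} = \frac{1}{7 - 4176} = \frac{1}{-4169} = - \frac{1}{4169}$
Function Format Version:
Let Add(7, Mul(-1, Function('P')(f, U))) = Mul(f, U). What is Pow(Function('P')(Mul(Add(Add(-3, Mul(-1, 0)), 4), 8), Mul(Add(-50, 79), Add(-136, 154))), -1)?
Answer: Rational(-1, 4169) ≈ -0.00023987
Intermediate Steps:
Function('P')(f, U) = Add(7, Mul(-1, U, f)) (Function('P')(f, U) = Add(7, Mul(-1, Mul(f, U))) = Add(7, Mul(-1, Mul(U, f))) = Add(7, Mul(-1, U, f)))
Pow(Function('P')(Mul(Add(Add(-3, Mul(-1, 0)), 4), 8), Mul(Add(-50, 79), Add(-136, 154))), -1) = Pow(Add(7, Mul(-1, Mul(Add(-50, 79), Add(-136, 154)), Mul(Add(Add(-3, Mul(-1, 0)), 4), 8))), -1) = Pow(Add(7, Mul(-1, Mul(29, 18), Mul(Add(Add(-3, 0), 4), 8))), -1) = Pow(Add(7, Mul(-1, 522, Mul(Add(-3, 4), 8))), -1) = Pow(Add(7, Mul(-1, 522, Mul(1, 8))), -1) = Pow(Add(7, Mul(-1, 522, 8)), -1) = Pow(Add(7, -4176), -1) = Pow(-4169, -1) = Rational(-1, 4169)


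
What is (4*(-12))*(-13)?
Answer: 624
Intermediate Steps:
(4*(-12))*(-13) = -48*(-13) = 624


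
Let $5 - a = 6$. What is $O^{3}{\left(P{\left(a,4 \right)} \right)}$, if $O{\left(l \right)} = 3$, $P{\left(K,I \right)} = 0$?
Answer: $27$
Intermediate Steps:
$a = -1$ ($a = 5 - 6 = -1$)
$O^{3}{\left(P{\left(a,4 \right)} \right)} = 3^{3} = 27$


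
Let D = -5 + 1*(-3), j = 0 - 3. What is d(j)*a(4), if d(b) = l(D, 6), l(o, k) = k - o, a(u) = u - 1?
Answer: 42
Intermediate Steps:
j = -3
a(u) = -1 + u
D = -8 (D = -5 - 3 = -8)
d(b) = 14 (d(b) = 6 - 1*(-8) = 6 + 8 = 14)
d(j)*a(4) = 14*(-1 + 4) = 14*3 = 42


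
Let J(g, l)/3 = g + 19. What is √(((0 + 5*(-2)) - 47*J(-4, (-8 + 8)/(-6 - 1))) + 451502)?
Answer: √449377 ≈ 670.36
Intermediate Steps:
J(g, l) = 57 + 3*g (J(g, l) = 3*(g + 19) = 3*(19 + g) = 57 + 3*g)
√(((0 + 5*(-2)) - 47*J(-4, (-8 + 8)/(-6 - 1))) + 451502) = √(((0 + 5*(-2)) - 47*(57 + 3*(-4))) + 451502) = √(((0 - 10) - 47*(57 - 12)) + 451502) = √((-10 - 47*45) + 451502) = √((-10 - 2115) + 451502) = √(-2125 + 451502) = √449377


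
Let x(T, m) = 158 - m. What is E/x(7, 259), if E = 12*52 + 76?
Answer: -700/101 ≈ -6.9307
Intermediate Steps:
E = 700 (E = 624 + 76 = 700)
E/x(7, 259) = 700/(158 - 1*259) = 700/(158 - 259) = 700/(-101) = 700*(-1/101) = -700/101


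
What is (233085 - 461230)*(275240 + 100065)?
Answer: -85623959225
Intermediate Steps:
(233085 - 461230)*(275240 + 100065) = -228145*375305 = -85623959225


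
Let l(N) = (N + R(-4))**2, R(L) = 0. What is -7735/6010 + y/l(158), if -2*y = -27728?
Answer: -5488695/7501682 ≈ -0.73166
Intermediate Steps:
y = 13864 (y = -1/2*(-27728) = 13864)
l(N) = N**2 (l(N) = (N + 0)**2 = N**2)
-7735/6010 + y/l(158) = -7735/6010 + 13864/(158**2) = -7735*1/6010 + 13864/24964 = -1547/1202 + 13864*(1/24964) = -1547/1202 + 3466/6241 = -5488695/7501682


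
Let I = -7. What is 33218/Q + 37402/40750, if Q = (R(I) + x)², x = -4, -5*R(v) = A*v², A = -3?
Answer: 17222047179/328628375 ≈ 52.406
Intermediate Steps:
R(v) = 3*v²/5 (R(v) = -(-3)*v²/5 = 3*v²/5)
Q = 16129/25 (Q = ((⅗)*(-7)² - 4)² = ((⅗)*49 - 4)² = (147/5 - 4)² = (127/5)² = 16129/25 ≈ 645.16)
33218/Q + 37402/40750 = 33218/(16129/25) + 37402/40750 = 33218*(25/16129) + 37402*(1/40750) = 830450/16129 + 18701/20375 = 17222047179/328628375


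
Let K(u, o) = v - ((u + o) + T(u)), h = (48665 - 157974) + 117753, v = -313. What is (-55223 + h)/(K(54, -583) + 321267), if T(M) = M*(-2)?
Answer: -15593/107197 ≈ -0.14546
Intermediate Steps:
T(M) = -2*M
h = 8444 (h = -109309 + 117753 = 8444)
K(u, o) = -313 + u - o (K(u, o) = -313 - ((u + o) - 2*u) = -313 - ((o + u) - 2*u) = -313 - (o - u) = -313 + (u - o) = -313 + u - o)
(-55223 + h)/(K(54, -583) + 321267) = (-55223 + 8444)/((-313 + 54 - 1*(-583)) + 321267) = -46779/((-313 + 54 + 583) + 321267) = -46779/(324 + 321267) = -46779/321591 = -46779*1/321591 = -15593/107197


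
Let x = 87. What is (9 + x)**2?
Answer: 9216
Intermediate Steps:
(9 + x)**2 = (9 + 87)**2 = 96**2 = 9216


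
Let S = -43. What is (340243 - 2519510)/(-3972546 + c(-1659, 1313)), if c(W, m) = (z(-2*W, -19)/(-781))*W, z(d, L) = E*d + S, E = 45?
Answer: 1702007527/2854924473 ≈ 0.59617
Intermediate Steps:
z(d, L) = -43 + 45*d (z(d, L) = 45*d - 43 = -43 + 45*d)
c(W, m) = W*(43/781 + 90*W/781) (c(W, m) = ((-43 + 45*(-2*W))/(-781))*W = ((-43 - 90*W)*(-1/781))*W = (43/781 + 90*W/781)*W = W*(43/781 + 90*W/781))
(340243 - 2519510)/(-3972546 + c(-1659, 1313)) = (340243 - 2519510)/(-3972546 + (1/781)*(-1659)*(43 + 90*(-1659))) = -2179267/(-3972546 + (1/781)*(-1659)*(43 - 149310)) = -2179267/(-3972546 + (1/781)*(-1659)*(-149267)) = -2179267/(-3972546 + 247633953/781) = -2179267/(-2854924473/781) = -2179267*(-781/2854924473) = 1702007527/2854924473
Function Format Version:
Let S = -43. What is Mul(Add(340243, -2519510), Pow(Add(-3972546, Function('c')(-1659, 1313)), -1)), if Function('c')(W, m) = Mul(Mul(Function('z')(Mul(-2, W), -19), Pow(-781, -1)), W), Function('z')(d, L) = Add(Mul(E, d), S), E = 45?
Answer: Rational(1702007527, 2854924473) ≈ 0.59617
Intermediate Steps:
Function('z')(d, L) = Add(-43, Mul(45, d)) (Function('z')(d, L) = Add(Mul(45, d), -43) = Add(-43, Mul(45, d)))
Function('c')(W, m) = Mul(W, Add(Rational(43, 781), Mul(Rational(90, 781), W))) (Function('c')(W, m) = Mul(Mul(Add(-43, Mul(45, Mul(-2, W))), Pow(-781, -1)), W) = Mul(Mul(Add(-43, Mul(-90, W)), Rational(-1, 781)), W) = Mul(Add(Rational(43, 781), Mul(Rational(90, 781), W)), W) = Mul(W, Add(Rational(43, 781), Mul(Rational(90, 781), W))))
Mul(Add(340243, -2519510), Pow(Add(-3972546, Function('c')(-1659, 1313)), -1)) = Mul(Add(340243, -2519510), Pow(Add(-3972546, Mul(Rational(1, 781), -1659, Add(43, Mul(90, -1659)))), -1)) = Mul(-2179267, Pow(Add(-3972546, Mul(Rational(1, 781), -1659, Add(43, -149310))), -1)) = Mul(-2179267, Pow(Add(-3972546, Mul(Rational(1, 781), -1659, -149267)), -1)) = Mul(-2179267, Pow(Add(-3972546, Rational(247633953, 781)), -1)) = Mul(-2179267, Pow(Rational(-2854924473, 781), -1)) = Mul(-2179267, Rational(-781, 2854924473)) = Rational(1702007527, 2854924473)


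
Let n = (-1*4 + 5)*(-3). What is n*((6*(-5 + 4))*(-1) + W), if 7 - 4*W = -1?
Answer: -24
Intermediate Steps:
W = 2 (W = 7/4 - ¼*(-1) = 7/4 + ¼ = 2)
n = -3 (n = (-4 + 5)*(-3) = 1*(-3) = -3)
n*((6*(-5 + 4))*(-1) + W) = -3*((6*(-5 + 4))*(-1) + 2) = -3*((6*(-1))*(-1) + 2) = -3*(-6*(-1) + 2) = -3*(6 + 2) = -3*8 = -24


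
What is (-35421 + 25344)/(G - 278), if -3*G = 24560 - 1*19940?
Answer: 3359/606 ≈ 5.5429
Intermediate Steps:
G = -1540 (G = -(24560 - 1*19940)/3 = -(24560 - 19940)/3 = -1/3*4620 = -1540)
(-35421 + 25344)/(G - 278) = (-35421 + 25344)/(-1540 - 278) = -10077/(-1818) = -10077*(-1/1818) = 3359/606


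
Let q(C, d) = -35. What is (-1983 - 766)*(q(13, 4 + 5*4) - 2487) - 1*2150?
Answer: 6930828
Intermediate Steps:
(-1983 - 766)*(q(13, 4 + 5*4) - 2487) - 1*2150 = (-1983 - 766)*(-35 - 2487) - 1*2150 = -2749*(-2522) - 2150 = 6932978 - 2150 = 6930828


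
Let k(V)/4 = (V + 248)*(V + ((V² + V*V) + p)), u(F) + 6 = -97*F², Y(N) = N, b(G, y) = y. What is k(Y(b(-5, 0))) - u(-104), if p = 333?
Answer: 1379494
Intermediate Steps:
u(F) = -6 - 97*F²
k(V) = 4*(248 + V)*(333 + V + 2*V²) (k(V) = 4*((V + 248)*(V + ((V² + V*V) + 333))) = 4*((248 + V)*(V + ((V² + V²) + 333))) = 4*((248 + V)*(V + (2*V² + 333))) = 4*((248 + V)*(V + (333 + 2*V²))) = 4*((248 + V)*(333 + V + 2*V²)) = 4*(248 + V)*(333 + V + 2*V²))
k(Y(b(-5, 0))) - u(-104) = (330336 + 8*0³ + 1988*0² + 2324*0) - (-6 - 97*(-104)²) = (330336 + 8*0 + 1988*0 + 0) - (-6 - 97*10816) = (330336 + 0 + 0 + 0) - (-6 - 1049152) = 330336 - 1*(-1049158) = 330336 + 1049158 = 1379494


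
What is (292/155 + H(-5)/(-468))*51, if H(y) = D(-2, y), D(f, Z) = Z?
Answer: 2336327/24180 ≈ 96.622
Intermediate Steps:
H(y) = y
(292/155 + H(-5)/(-468))*51 = (292/155 - 5/(-468))*51 = (292*(1/155) - 5*(-1/468))*51 = (292/155 + 5/468)*51 = (137431/72540)*51 = 2336327/24180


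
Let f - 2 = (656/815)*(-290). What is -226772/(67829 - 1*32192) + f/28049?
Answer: -148306133554/23275985817 ≈ -6.3716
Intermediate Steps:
f = -37722/163 (f = 2 + (656/815)*(-290) = 2 - 38048/163 = -37722/163 ≈ -231.42)
-226772/(67829 - 1*32192) + f/28049 = -226772/(67829 - 1*32192) - 37722/163/28049 = -226772/(67829 - 32192) - 37722/163*1/28049 = -226772/35637 - 37722/4571987 = -226772*1/35637 - 37722/4571987 = -32396/5091 - 37722/4571987 = -148306133554/23275985817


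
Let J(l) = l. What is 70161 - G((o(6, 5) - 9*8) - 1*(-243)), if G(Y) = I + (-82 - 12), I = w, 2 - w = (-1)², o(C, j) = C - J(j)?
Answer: 70254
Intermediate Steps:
o(C, j) = C - j
w = 1 (w = 2 - 1*(-1)² = 2 - 1*1 = 2 - 1 = 1)
I = 1
G(Y) = -93 (G(Y) = 1 + (-82 - 12) = 1 - 94 = -93)
70161 - G((o(6, 5) - 9*8) - 1*(-243)) = 70161 - 1*(-93) = 70161 + 93 = 70254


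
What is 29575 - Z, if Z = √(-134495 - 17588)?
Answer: 29575 - I*√152083 ≈ 29575.0 - 389.98*I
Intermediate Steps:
Z = I*√152083 (Z = √(-152083) = I*√152083 ≈ 389.98*I)
29575 - Z = 29575 - I*√152083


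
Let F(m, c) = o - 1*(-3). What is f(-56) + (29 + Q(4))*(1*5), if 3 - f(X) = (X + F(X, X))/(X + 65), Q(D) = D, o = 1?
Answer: 1564/9 ≈ 173.78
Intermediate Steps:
F(m, c) = 4 (F(m, c) = 1 - 1*(-3) = 1 + 3 = 4)
f(X) = 3 - (4 + X)/(65 + X) (f(X) = 3 - (X + 4)/(X + 65) = 3 - (4 + X)/(65 + X))
f(-56) + (29 + Q(4))*(1*5) = (191 + 2*(-56))/(65 - 56) + (29 + 4)*(1*5) = (191 - 112)/9 + 33*5 = (⅑)*79 + 165 = 79/9 + 165 = 1564/9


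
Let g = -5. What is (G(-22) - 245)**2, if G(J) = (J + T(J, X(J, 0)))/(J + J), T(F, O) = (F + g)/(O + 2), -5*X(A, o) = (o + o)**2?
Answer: 461777121/7744 ≈ 59630.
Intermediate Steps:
X(A, o) = -4*o**2/5 (X(A, o) = -(o + o)**2/5 = -4*o**2/5)
T(F, O) = (-5 + F)/(2 + O) (T(F, O) = (F - 5)/(O + 2) = (-5 + F)/(2 + O))
G(J) = (-5/2 + 3*J/2)/(2*J) (G(J) = (J + (-5 + J)/(2 - 4/5*0**2))/(J + J) = (J + (-5 + J)/(2 - 4/5*0))/((2*J)) = (J + (-5 + J)/(2 + 0))*(1/(2*J)) = (J + (-5 + J)/2)*(1/(2*J)) = (J + (-5/2 + J/2))*(1/(2*J)) = (-5/2 + 3*J/2)*(1/(2*J)) = (-5/2 + 3*J/2)/(2*J))
(G(-22) - 245)**2 = ((1/4)*(-5 + 3*(-22))/(-22) - 245)**2 = ((1/4)*(-1/22)*(-5 - 66) - 245)**2 = ((1/4)*(-1/22)*(-71) - 245)**2 = (71/88 - 245)**2 = (-21489/88)**2 = 461777121/7744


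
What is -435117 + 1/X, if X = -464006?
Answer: -201896898703/464006 ≈ -4.3512e+5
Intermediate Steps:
-435117 + 1/X = -435117 + 1/(-464006) = -435117 - 1/464006 = -201896898703/464006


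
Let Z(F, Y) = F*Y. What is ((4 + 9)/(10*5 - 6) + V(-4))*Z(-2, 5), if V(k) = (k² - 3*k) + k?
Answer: -5345/22 ≈ -242.95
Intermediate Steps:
V(k) = k² - 2*k
((4 + 9)/(10*5 - 6) + V(-4))*Z(-2, 5) = ((4 + 9)/(10*5 - 6) - 4*(-2 - 4))*(-2*5) = (13/(50 - 6) - 4*(-6))*(-10) = (13/44 + 24)*(-10) = (1069/44)*(-10) = -5345/22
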